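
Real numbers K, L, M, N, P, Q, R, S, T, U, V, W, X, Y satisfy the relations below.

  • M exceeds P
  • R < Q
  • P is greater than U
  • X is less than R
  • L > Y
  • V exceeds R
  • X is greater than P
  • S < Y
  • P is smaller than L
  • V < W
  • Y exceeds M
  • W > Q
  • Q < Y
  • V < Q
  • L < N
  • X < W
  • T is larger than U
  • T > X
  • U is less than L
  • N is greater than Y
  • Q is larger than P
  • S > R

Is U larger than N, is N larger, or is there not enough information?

N

U < P and P < X give U < X.
Then X < R extends the chain to R.
With R < V: U < P < X < R < V.
Then V < Q extends the chain to Q.
Then Q < Y extends the chain to Y.
Then Y < L extends the chain to L.
Then L < N extends the chain to N.
So N is larger.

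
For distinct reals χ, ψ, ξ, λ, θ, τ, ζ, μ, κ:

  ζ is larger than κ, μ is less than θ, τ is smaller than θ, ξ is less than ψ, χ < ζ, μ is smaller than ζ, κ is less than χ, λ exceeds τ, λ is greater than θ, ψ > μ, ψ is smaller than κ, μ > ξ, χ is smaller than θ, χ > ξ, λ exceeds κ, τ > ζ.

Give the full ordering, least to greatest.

Nothing is placed below ξ, so it is least; from there ξ < μ; μ < ψ; ψ < κ; κ < χ; χ < ζ; ζ < τ; τ < θ; θ < λ, each given directly.

ξ < μ < ψ < κ < χ < ζ < τ < θ < λ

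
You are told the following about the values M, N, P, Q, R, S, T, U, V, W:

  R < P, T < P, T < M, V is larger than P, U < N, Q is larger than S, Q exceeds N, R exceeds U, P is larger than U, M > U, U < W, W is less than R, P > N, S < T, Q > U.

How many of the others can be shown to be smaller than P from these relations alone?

Directly below P: U, T, R, N.
One step further: S, W (6 so far).
Nothing else is reachable below P; 6 in all.

6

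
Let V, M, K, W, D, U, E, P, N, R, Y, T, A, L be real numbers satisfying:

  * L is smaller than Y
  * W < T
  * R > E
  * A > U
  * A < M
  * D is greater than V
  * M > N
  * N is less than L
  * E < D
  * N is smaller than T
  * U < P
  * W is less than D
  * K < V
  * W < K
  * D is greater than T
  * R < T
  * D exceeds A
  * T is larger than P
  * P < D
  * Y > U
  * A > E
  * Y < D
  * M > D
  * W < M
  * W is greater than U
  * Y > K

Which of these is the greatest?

M

N is not greatest since N < T; L is not greatest since L < Y; U is not greatest since U < A; W is not greatest since W < M; E is not greatest since E < R; K is not greatest since K < Y; R is not greatest since R < T; P is not greatest since P < D; T is not greatest since T < D; V is not greatest since V < D; Y is not greatest since Y < D; A is not greatest since A < M; D is not greatest since D < M.
Only M has nothing above it, so M is the greatest.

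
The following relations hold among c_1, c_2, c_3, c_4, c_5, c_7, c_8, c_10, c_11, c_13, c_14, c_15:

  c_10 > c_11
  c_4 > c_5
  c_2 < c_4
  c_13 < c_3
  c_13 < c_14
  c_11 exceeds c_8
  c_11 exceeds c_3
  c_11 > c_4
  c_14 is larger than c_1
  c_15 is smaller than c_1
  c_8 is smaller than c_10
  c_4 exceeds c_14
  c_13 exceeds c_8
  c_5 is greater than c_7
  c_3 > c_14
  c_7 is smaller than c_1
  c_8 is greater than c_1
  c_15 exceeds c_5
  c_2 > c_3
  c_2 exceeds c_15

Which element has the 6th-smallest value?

Chaining the given pairs: c_7 < c_5 < c_15 < c_1 < c_8 < c_13 < c_14 < c_3 < c_2 < c_4 < c_11 < c_10.
Counting 6 from the smallest end gives c_13.

c_13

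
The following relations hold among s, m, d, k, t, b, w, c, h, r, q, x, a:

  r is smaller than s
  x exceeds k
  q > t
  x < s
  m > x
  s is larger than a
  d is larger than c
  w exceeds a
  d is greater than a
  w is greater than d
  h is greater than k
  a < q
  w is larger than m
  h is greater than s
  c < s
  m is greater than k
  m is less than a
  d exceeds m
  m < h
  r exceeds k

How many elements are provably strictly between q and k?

3

The relations place k below q. An element lies strictly between them when it is forced above k and also forced below q.
Above k: {x, m, a, r, d, w, s, h}. Below q: {x, m, a, t}.
Intersection: {x, m, a} — 3.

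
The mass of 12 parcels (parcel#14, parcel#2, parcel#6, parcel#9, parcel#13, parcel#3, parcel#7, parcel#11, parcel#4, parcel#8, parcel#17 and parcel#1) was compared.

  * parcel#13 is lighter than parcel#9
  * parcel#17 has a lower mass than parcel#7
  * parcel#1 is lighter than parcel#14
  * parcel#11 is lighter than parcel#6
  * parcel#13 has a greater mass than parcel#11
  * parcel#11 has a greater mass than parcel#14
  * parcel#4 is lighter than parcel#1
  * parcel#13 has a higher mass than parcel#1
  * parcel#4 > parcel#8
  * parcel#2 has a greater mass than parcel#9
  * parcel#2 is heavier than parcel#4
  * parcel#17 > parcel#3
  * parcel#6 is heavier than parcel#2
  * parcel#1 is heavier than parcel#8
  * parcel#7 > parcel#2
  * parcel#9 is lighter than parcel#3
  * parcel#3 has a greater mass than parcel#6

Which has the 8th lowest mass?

parcel#2

Piecing the relations together gives one ordering: parcel#8 < parcel#4 < parcel#1 < parcel#14 < parcel#11 < parcel#13 < parcel#9 < parcel#2 < parcel#6 < parcel#3 < parcel#17 < parcel#7.
Counting 8 from the smallest end gives parcel#2.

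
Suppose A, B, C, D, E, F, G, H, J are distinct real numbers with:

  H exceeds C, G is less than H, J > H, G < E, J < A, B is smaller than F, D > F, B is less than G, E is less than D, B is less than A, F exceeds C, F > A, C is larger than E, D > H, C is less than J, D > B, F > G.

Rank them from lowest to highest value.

B < G < E < C < H < J < A < F < D

Nothing is placed below B, so it is least; from there B < G; G < E; E < C; C < H; H < J; J < A; A < F; F < D, each given directly.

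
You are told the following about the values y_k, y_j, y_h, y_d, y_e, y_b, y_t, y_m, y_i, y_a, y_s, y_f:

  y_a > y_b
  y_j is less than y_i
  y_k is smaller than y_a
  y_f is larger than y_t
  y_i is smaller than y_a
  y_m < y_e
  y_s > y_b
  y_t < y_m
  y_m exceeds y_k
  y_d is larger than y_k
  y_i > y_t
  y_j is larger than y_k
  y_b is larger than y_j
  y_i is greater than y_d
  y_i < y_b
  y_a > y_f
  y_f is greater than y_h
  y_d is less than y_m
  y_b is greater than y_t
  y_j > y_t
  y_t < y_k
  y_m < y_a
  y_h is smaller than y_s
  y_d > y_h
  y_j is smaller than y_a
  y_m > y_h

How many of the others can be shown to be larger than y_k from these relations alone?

Directly above y_k: y_d, y_j, y_m, y_a.
One step further: y_i, y_b, y_e (7 so far).
One step further: y_s (8 so far).
No other element is forced above y_k by the given relations, so the count is 8.

8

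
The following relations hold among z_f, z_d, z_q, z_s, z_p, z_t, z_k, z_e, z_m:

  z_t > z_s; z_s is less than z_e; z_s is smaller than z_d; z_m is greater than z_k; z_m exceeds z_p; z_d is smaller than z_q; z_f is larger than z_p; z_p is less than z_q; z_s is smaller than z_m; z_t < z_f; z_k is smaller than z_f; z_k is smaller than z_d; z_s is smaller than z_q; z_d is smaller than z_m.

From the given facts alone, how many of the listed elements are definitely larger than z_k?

The elements the relations force above z_k are z_d, z_q, z_m, z_f — no chain reaches any other.
That is 4.

4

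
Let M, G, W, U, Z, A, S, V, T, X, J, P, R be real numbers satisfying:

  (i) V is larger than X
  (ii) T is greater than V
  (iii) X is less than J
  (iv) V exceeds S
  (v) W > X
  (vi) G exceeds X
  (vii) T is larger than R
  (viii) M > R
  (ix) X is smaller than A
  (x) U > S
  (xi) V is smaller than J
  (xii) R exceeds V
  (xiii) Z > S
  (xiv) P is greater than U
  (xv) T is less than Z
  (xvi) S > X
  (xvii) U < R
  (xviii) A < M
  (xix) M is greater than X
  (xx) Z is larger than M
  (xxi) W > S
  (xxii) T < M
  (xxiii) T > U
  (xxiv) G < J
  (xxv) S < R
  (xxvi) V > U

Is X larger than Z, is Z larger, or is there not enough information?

Following the relations from X: X < S < U < V < R < T < M < Z.
So Z is larger.

Z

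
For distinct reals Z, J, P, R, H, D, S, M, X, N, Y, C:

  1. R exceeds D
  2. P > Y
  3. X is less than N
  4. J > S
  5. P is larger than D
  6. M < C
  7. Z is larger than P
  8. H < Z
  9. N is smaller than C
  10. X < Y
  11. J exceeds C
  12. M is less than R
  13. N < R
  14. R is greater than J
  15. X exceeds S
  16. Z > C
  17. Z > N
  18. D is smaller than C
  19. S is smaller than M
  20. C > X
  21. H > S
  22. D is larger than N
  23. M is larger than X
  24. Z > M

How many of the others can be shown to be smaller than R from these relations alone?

The elements the relations force below R are S, X, M, N, D, C, J — no chain reaches any other.
That is 7.

7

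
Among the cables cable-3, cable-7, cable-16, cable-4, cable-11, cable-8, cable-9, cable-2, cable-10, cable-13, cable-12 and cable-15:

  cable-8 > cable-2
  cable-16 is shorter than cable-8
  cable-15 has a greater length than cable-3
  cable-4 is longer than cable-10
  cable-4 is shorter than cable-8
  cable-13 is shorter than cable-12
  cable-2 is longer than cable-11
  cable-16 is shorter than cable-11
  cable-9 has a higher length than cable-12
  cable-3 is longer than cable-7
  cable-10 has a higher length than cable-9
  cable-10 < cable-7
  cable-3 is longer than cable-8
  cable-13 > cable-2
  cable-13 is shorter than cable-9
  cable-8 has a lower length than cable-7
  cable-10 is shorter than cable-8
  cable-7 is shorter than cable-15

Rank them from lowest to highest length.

cable-16 < cable-11 < cable-2 < cable-13 < cable-12 < cable-9 < cable-10 < cable-4 < cable-8 < cable-7 < cable-3 < cable-15

Each adjacent pair is fixed by a given relation: cable-16 < cable-11; cable-11 < cable-2; cable-2 < cable-13; cable-13 < cable-12; cable-12 < cable-9; cable-9 < cable-10; cable-10 < cable-4; cable-4 < cable-8; cable-8 < cable-7; cable-7 < cable-3; cable-3 < cable-15. Chaining them end to end gives the full order.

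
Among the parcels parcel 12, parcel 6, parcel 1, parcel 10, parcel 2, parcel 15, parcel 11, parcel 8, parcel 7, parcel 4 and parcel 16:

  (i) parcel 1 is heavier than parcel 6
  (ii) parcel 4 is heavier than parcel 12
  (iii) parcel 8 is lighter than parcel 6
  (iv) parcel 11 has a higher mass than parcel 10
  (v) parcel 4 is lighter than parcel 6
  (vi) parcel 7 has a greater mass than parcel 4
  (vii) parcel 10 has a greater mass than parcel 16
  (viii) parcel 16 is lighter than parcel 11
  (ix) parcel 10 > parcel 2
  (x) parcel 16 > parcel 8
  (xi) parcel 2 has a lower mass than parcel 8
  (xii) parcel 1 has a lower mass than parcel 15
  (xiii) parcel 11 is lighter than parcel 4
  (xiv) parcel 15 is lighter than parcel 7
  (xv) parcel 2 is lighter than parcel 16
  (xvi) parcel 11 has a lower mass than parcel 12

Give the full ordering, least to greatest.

parcel 2 < parcel 8 < parcel 16 < parcel 10 < parcel 11 < parcel 12 < parcel 4 < parcel 6 < parcel 1 < parcel 15 < parcel 7

Each adjacent pair is fixed by a given relation: parcel 2 < parcel 8; parcel 8 < parcel 16; parcel 16 < parcel 10; parcel 10 < parcel 11; parcel 11 < parcel 12; parcel 12 < parcel 4; parcel 4 < parcel 6; parcel 6 < parcel 1; parcel 1 < parcel 15; parcel 15 < parcel 7. Chaining them end to end gives the full order.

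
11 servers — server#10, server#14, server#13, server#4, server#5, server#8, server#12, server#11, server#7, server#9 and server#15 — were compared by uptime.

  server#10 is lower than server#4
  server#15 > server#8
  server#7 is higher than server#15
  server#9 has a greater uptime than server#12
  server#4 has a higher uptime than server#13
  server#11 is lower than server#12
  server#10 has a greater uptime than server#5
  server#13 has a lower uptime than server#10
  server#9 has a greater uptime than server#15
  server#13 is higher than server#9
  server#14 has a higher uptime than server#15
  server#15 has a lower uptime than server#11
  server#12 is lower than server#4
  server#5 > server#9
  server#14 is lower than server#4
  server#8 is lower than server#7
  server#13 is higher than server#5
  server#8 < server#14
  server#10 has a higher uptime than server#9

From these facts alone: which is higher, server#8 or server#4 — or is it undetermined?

Link the given pairs in sequence: server#8 < server#15; server#15 < server#11; server#11 < server#12; server#12 < server#9; server#9 < server#5; server#5 < server#13; server#13 < server#10; server#10 < server#4.
Together: server#8 < server#15 < server#11 < server#12 < server#9 < server#5 < server#13 < server#10 < server#4.
So server#4 is higher.

server#4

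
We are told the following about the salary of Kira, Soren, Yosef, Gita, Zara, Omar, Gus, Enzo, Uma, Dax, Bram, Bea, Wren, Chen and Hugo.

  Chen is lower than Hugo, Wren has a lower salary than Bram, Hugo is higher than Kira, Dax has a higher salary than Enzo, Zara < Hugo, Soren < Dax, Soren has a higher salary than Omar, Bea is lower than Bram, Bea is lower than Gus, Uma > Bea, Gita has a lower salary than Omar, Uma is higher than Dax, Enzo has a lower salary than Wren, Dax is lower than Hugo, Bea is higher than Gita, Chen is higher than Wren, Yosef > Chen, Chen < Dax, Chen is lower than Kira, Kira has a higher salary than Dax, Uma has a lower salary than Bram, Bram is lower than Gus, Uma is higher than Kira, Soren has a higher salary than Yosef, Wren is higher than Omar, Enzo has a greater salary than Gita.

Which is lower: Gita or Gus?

Gita < Omar and Omar < Wren give Gita < Wren.
Then Wren < Chen extends the chain to Chen.
Then Chen < Yosef extends the chain to Yosef.
Then Yosef < Soren extends the chain to Soren.
Then Soren < Dax extends the chain to Dax.
Then Dax < Kira extends the chain to Kira.
Then Kira < Uma extends the chain to Uma.
With Uma < Bram: Gita < Omar < Wren < Chen < Yosef < Soren < Dax < Kira < Uma < Bram.
With Bram < Gus: Gita < Omar < Wren < Chen < Yosef < Soren < Dax < Kira < Uma < Bram < Gus.
So Gita < Gus; Gita is the lower of the two.

Gita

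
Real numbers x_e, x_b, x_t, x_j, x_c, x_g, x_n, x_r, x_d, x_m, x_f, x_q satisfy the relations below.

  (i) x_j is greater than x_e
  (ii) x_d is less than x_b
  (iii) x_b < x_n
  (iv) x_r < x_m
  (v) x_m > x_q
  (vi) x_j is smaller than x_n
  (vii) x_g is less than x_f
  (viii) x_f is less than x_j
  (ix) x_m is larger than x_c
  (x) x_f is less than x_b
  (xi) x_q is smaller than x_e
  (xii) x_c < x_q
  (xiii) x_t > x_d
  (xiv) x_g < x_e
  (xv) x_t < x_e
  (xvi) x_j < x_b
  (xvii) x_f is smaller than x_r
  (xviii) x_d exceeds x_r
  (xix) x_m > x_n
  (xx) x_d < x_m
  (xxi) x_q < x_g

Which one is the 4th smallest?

x_f

The consecutive relations fix a unique order: x_c < x_q < x_g < x_f < x_r < x_d < x_t < x_e < x_j < x_b < x_n < x_m.
The 4th smallest is x_f.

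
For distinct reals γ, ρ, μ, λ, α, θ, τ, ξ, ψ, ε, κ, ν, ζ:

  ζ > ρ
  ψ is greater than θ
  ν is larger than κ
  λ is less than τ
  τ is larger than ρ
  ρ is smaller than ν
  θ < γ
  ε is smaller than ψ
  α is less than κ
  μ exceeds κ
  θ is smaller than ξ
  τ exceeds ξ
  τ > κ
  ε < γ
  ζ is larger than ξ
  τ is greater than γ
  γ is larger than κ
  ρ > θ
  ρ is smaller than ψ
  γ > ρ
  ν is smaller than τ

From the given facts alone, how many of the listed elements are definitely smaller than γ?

From γ the given relations immediately reach θ, ρ, ε, κ.
From those, α — 5 in total.
No other element is forced below γ by the given relations, so the count is 5.

5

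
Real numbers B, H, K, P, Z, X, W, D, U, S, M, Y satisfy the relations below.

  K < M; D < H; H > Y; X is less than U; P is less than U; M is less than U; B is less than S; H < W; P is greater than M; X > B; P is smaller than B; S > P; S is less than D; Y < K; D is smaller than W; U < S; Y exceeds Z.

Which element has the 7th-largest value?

The consecutive relations fix a unique order: Z < Y < K < M < P < B < X < U < S < D < H < W.
Counting 7 from the largest end gives B.

B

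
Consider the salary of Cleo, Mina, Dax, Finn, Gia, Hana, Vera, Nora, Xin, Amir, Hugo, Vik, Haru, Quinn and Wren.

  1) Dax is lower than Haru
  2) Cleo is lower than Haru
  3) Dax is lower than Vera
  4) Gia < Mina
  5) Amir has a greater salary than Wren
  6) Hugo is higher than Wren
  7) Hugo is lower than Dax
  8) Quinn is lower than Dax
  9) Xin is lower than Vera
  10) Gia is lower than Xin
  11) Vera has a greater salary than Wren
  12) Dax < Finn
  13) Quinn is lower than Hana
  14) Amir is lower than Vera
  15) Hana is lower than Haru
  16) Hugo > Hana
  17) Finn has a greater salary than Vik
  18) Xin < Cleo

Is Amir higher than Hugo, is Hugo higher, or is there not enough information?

Following every chain through Amir: above Amir we get Vera; below Amir we get Wren.
Hugo is not reached, and no chain runs the other way from Hugo to Amir.
So the given relations leave the order of Amir and Hugo undetermined.

undetermined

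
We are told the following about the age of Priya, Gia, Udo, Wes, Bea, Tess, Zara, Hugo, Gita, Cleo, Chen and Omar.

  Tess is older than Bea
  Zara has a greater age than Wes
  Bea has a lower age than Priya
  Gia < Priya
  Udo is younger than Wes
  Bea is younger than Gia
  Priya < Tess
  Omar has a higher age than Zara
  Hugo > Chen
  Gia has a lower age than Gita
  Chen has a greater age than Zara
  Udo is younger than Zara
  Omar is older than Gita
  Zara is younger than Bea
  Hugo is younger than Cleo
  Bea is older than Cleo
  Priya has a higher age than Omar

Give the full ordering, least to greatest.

Udo < Wes < Zara < Chen < Hugo < Cleo < Bea < Gia < Gita < Omar < Priya < Tess

Nothing is placed below Udo, so it is least; from there Udo < Wes; Wes < Zara; Zara < Chen; Chen < Hugo; Hugo < Cleo; Cleo < Bea; Bea < Gia; Gia < Gita; Gita < Omar; Omar < Priya; Priya < Tess, each given directly.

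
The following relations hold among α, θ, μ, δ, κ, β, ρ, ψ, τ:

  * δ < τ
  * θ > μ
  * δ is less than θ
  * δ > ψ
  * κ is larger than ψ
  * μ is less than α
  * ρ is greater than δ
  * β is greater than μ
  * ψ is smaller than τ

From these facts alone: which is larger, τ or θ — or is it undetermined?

undetermined

Following every chain through τ: below τ we get ψ, δ.
θ is not reached, and no chain runs the other way from θ to τ.
So the given relations leave the order of τ and θ undetermined.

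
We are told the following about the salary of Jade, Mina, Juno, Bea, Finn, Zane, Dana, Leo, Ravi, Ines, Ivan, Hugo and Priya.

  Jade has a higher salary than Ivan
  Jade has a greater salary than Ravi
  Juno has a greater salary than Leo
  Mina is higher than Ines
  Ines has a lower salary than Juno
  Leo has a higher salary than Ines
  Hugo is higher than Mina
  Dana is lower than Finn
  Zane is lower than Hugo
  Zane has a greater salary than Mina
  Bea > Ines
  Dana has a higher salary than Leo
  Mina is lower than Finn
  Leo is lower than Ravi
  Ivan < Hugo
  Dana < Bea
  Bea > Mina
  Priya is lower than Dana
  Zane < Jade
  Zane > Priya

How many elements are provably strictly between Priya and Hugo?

1

The relations place Priya below Hugo. An element lies strictly between them when it is forced above Priya and also forced below Hugo.
Above Priya: {Dana, Bea, Zane, Finn, Jade}. Below Hugo: {Ines, Mina, Zane, Ivan}.
Intersection: {Zane} — 1.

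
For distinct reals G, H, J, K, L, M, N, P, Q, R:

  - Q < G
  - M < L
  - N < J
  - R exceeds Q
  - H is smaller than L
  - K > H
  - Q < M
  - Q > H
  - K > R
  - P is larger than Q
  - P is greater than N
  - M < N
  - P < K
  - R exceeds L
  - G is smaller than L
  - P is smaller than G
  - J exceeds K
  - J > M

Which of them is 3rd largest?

The consecutive relations fix a unique order: H < Q < M < N < P < G < L < R < K < J.
The 3rd largest is R.

R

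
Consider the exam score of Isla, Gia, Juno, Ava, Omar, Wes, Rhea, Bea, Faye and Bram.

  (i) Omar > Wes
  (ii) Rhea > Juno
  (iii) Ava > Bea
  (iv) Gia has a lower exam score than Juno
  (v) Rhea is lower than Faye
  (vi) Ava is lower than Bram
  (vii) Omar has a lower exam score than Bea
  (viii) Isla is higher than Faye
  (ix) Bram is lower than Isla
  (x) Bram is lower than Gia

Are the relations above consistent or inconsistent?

Every relation is compatible with Wes < Omar < Bea < Ava < Bram < Gia < Juno < Rhea < Faye < Isla; the set is consistent.

consistent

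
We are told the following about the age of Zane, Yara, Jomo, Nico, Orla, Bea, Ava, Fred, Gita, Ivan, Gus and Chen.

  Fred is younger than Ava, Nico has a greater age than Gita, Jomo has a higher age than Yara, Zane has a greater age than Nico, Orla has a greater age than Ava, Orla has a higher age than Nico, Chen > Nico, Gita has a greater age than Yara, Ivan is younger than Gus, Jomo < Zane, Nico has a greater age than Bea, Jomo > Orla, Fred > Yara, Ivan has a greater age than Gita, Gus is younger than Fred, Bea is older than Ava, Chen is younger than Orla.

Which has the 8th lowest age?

Piecing the relations together gives one ordering: Yara < Gita < Ivan < Gus < Fred < Ava < Bea < Nico < Chen < Orla < Jomo < Zane.
The 8th smallest is Nico.

Nico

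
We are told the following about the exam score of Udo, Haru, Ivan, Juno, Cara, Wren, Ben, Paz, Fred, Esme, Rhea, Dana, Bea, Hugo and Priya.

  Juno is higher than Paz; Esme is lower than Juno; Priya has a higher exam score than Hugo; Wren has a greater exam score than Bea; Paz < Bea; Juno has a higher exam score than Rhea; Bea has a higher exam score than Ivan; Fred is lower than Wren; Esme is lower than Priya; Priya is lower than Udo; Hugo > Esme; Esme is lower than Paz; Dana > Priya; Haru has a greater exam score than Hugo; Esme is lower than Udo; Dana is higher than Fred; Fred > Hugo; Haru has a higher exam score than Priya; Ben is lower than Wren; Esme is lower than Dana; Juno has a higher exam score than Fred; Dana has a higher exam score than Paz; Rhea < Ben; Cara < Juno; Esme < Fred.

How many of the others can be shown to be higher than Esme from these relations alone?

From Esme the given relations immediately reach Hugo, Fred, Paz, Priya, Dana, Juno, Udo.
From those, Bea, Wren, Haru — 10 in total.
No other element is forced above Esme by the given relations, so the count is 10.

10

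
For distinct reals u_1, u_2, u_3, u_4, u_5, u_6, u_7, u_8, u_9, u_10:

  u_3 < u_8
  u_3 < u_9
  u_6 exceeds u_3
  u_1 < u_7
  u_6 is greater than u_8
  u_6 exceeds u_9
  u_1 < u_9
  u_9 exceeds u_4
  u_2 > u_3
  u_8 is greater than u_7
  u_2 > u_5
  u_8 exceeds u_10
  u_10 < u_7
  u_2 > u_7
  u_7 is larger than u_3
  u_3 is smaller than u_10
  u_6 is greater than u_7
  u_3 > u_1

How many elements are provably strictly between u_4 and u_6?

Chaining upward from u_4 reaches: u_9.
Chaining downward from u_6 reaches: u_1, u_3, u_10, u_7, u_8, u_9.
Strictly between u_4 and u_6 are those in both lists: u_9 — 1 element.

1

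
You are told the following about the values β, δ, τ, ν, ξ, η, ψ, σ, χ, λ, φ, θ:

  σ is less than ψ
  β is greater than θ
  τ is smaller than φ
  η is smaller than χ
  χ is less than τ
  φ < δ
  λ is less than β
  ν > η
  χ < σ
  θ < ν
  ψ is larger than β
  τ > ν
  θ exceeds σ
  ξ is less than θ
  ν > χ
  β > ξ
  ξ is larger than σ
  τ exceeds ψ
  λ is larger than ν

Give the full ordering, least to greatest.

η < χ < σ < ξ < θ < ν < λ < β < ψ < τ < φ < δ

Each adjacent pair is fixed by a given relation: η < χ; χ < σ; σ < ξ; ξ < θ; θ < ν; ν < λ; λ < β; β < ψ; ψ < τ; τ < φ; φ < δ. Chaining them end to end gives the full order.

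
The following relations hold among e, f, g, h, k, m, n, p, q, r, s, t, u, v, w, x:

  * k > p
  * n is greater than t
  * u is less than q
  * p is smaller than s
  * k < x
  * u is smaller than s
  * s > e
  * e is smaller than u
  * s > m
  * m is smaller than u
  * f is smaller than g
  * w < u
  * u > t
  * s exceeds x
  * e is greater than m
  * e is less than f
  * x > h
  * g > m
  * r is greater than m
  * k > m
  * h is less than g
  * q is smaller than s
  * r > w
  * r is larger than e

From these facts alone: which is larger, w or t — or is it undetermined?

undetermined

Following every chain through w: above w we get u, q, s, r.
t is not reached, and no chain runs the other way from t to w.
So the given relations leave the order of w and t undetermined.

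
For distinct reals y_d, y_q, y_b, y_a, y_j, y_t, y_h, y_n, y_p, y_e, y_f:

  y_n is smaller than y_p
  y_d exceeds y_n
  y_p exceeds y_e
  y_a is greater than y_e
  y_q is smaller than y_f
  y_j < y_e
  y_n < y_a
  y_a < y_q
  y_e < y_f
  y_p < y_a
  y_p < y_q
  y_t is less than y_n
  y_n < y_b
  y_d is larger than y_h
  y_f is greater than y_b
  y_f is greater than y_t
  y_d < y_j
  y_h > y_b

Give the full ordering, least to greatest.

Each adjacent pair is fixed by a given relation: y_t < y_n; y_n < y_b; y_b < y_h; y_h < y_d; y_d < y_j; y_j < y_e; y_e < y_p; y_p < y_a; y_a < y_q; y_q < y_f. Chaining them end to end gives the full order.

y_t < y_n < y_b < y_h < y_d < y_j < y_e < y_p < y_a < y_q < y_f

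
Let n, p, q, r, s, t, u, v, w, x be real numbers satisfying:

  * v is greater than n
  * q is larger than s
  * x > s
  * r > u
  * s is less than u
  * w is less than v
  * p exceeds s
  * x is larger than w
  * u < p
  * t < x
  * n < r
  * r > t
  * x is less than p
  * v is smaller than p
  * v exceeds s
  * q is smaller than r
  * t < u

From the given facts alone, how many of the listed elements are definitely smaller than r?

5

Directly below r: n, t, u, q.
One step further: s (5 so far).
Nothing else is reachable below r; 5 in all.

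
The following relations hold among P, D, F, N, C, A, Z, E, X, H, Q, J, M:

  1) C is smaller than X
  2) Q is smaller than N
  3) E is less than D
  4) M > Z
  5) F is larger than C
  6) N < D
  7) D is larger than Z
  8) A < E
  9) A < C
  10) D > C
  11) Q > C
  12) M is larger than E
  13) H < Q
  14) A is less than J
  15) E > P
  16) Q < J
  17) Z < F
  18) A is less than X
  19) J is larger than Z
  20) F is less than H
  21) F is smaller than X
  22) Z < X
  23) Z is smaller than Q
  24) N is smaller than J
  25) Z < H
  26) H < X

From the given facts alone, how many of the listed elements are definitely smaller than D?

9

From D the given relations immediately reach Z, C, N, E.
From those, P, A, Q — 7 in total.
From those, H — 8 in total.
From those, F — 9 in total.
No other element is forced below D by the given relations, so the count is 9.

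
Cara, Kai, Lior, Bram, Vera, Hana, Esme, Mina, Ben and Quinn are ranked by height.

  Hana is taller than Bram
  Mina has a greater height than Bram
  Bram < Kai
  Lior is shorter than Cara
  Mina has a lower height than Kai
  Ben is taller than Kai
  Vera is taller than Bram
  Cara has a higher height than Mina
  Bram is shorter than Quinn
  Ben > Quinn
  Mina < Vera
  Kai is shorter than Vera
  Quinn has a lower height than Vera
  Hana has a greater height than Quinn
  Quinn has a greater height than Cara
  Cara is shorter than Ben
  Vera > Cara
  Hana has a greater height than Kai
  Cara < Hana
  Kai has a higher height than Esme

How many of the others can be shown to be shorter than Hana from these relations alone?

7

Directly below Hana: Bram, Cara, Kai, Quinn.
One step further: Esme, Lior, Mina (7 so far).
No other element is forced below Hana by the given relations, so the count is 7.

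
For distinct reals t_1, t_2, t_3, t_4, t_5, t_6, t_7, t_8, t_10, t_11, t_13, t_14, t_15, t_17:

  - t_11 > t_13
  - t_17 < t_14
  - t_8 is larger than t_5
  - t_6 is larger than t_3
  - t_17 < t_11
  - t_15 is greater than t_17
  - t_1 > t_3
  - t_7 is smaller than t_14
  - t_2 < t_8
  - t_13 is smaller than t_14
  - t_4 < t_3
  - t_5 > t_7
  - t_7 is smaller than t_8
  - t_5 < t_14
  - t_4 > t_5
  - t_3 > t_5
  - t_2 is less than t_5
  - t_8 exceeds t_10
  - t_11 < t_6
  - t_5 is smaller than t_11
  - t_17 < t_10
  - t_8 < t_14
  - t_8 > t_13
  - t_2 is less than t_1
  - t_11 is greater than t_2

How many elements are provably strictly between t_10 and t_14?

1

Chaining upward from t_10 reaches: t_8.
Chaining downward from t_14 reaches: t_17, t_7, t_13, t_2, t_5, t_8.
Strictly between t_10 and t_14 are those in both lists: t_8 — 1 element.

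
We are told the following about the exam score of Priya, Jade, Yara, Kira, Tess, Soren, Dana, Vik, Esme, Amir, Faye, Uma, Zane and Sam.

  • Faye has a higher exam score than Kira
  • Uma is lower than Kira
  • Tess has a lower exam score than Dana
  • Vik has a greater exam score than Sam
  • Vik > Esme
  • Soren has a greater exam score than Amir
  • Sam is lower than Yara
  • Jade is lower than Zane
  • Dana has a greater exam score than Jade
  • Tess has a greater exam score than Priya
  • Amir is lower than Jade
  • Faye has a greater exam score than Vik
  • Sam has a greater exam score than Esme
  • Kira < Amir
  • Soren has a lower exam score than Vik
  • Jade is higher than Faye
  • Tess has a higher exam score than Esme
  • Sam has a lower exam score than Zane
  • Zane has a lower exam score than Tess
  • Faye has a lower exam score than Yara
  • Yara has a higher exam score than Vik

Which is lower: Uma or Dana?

The relevant relations are Uma < Kira; Kira < Amir; Amir < Soren; Soren < Vik; Vik < Faye; Faye < Jade; Jade < Zane; Zane < Tess; Tess < Dana.
Chaining these gives Uma < Kira < Amir < Soren < Vik < Faye < Jade < Zane < Tess < Dana.
So Uma < Dana; Uma is the lower of the two.

Uma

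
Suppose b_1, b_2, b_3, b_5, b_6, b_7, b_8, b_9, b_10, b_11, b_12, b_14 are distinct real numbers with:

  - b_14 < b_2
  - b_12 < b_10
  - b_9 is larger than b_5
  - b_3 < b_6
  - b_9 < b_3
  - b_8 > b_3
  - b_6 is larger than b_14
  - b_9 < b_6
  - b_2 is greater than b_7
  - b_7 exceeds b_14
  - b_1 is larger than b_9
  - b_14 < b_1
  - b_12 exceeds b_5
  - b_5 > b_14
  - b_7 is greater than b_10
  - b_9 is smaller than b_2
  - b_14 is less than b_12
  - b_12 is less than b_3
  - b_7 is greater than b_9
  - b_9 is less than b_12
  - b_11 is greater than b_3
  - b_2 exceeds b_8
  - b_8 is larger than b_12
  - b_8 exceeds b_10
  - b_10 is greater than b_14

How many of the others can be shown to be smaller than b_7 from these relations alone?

5

Directly below b_7: b_14, b_9, b_10.
One step further: b_5, b_12 (5 so far).
No other element is forced below b_7 by the given relations, so the count is 5.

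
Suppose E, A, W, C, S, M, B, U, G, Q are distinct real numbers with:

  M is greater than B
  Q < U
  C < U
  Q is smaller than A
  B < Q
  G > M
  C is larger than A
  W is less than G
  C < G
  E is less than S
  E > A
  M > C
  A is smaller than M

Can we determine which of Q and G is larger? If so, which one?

The relevant relations are Q < A; A < C; C < M; M < G.
Together: Q < A < C < M < G.
So G is larger.

G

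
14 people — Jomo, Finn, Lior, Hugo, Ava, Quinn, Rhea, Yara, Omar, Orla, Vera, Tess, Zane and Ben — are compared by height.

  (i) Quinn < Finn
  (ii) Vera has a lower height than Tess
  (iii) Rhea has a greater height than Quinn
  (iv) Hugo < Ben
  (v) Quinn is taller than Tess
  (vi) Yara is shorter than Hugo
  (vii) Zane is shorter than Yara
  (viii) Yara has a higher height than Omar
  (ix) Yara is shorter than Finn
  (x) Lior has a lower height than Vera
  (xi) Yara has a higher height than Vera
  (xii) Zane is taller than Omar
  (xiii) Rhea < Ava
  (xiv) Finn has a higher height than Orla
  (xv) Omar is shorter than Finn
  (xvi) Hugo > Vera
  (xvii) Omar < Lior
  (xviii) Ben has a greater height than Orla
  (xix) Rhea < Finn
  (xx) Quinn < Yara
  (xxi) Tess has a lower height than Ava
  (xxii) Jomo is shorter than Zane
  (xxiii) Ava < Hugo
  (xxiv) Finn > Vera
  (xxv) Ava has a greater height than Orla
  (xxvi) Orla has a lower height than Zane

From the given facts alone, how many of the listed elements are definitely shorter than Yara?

Directly below Yara: Omar, Vera, Quinn, Zane.
One step further: Lior, Tess, Jomo, Orla (8 so far).
No other element is forced below Yara by the given relations, so the count is 8.

8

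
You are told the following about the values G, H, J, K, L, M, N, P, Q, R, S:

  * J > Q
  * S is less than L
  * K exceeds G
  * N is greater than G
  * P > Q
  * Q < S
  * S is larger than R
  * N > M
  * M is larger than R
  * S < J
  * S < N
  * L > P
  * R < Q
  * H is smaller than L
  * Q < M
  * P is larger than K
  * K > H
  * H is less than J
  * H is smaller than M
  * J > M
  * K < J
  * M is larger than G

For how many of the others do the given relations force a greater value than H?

Directly above H: K, M, L, J.
One step further: P, N (6 so far).
Nothing else is reachable above H; 6 in all.

6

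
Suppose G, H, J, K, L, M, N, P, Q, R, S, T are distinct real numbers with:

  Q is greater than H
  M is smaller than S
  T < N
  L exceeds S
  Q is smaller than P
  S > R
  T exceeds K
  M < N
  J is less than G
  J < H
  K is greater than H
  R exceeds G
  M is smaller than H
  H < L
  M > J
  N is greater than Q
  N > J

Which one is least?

J

G is not least since J < G; M is not least since J < M; R is not least since G < R; S is not least since M < S; H is not least since J < H; K is not least since H < K; T is not least since K < T; L is not least since H < L; Q is not least since H < Q; N is not least since Q < N; P is not least since Q < P.
Only J has nothing below it, so J is the least.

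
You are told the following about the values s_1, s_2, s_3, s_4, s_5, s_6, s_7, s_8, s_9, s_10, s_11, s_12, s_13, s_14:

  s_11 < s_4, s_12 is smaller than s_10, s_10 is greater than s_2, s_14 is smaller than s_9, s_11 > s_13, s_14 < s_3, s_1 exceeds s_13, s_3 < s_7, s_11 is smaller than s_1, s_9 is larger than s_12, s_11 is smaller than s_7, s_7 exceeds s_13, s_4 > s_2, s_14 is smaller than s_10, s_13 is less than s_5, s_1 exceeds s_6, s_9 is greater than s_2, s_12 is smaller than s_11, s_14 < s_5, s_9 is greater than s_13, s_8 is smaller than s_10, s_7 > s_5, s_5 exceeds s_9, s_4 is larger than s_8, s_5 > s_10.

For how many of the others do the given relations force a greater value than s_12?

7

Directly above s_12: s_9, s_10, s_11.
One step further: s_5, s_7, s_1, s_4 (7 so far).
No other element is forced above s_12 by the given relations, so the count is 7.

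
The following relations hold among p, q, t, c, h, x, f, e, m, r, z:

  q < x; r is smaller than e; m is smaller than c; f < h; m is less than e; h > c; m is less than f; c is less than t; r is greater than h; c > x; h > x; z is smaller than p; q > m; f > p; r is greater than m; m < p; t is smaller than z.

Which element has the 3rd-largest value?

Chaining the given pairs: m < q < x < c < t < z < p < f < h < r < e.
Counting 3 from the largest end gives h.

h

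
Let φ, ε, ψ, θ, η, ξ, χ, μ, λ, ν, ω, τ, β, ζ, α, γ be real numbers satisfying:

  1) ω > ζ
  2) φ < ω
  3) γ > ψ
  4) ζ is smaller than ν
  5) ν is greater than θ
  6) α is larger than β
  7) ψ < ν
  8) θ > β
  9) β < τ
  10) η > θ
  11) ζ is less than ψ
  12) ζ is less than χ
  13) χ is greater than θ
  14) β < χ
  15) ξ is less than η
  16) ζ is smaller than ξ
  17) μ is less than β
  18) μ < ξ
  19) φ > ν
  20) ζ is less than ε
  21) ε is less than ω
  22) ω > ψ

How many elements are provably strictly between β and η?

The relations place β below η. An element lies strictly between them when it is forced above β and also forced below η.
Above β: {α, θ, ν, φ, χ, τ, ω}. Below η: {μ, ζ, θ, ξ}.
Intersection: {θ} — 1.

1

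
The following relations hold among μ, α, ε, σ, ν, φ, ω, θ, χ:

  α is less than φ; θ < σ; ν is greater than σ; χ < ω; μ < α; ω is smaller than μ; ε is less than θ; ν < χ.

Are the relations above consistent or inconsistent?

consistent

Every relation is compatible with ε < θ < σ < ν < χ < ω < μ < α < φ; the set is consistent.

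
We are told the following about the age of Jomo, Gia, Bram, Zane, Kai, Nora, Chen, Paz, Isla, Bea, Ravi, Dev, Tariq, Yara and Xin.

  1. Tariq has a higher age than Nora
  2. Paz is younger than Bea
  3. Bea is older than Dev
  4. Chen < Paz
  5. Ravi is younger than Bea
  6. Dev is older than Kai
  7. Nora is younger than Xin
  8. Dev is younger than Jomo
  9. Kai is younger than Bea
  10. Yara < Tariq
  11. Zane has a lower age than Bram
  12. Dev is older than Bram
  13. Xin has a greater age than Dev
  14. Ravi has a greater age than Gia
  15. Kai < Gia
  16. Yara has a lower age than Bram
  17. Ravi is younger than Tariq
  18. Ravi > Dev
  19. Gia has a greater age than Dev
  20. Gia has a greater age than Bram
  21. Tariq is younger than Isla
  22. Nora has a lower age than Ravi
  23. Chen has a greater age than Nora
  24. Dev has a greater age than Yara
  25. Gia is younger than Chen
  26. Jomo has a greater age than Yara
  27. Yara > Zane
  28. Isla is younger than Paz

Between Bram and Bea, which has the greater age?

Bram < Gia < Ravi < Tariq < Isla < Paz < Bea, by transitivity through Gia, Ravi, Tariq, Isla, Paz.
So Bram < Bea; Bea is the older of the two.

Bea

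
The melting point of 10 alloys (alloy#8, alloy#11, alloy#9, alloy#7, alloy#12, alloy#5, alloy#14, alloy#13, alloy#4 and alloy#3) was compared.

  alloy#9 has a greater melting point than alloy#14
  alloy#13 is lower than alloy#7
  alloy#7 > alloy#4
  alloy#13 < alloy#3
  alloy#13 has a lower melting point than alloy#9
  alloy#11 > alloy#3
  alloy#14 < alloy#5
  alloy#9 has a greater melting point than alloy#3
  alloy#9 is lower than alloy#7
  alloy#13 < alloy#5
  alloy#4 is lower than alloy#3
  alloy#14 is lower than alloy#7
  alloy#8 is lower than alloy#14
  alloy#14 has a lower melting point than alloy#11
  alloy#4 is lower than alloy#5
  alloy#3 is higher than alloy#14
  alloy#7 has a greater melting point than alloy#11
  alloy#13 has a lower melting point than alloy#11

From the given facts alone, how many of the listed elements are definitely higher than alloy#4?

The elements the relations force above alloy#4 are alloy#5, alloy#3, alloy#9, alloy#11, alloy#7 — no chain reaches any other.
That is 5.

5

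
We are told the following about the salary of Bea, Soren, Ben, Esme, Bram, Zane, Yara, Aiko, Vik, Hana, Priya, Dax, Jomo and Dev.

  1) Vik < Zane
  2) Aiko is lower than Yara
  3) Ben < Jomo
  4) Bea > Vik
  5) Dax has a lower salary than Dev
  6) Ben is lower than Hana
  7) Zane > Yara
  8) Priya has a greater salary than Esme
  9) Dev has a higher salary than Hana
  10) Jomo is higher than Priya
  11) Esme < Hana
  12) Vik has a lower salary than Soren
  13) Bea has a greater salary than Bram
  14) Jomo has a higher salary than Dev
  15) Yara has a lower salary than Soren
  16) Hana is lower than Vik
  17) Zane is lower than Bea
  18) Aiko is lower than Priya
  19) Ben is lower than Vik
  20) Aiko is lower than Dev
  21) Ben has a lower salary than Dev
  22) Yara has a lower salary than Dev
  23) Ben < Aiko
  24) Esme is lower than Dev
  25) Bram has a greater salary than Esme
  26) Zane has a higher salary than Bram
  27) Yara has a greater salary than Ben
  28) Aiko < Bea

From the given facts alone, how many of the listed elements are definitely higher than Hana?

The elements the relations force above Hana are Vik, Zane, Dev, Bea, Soren, Jomo — no chain reaches any other.
That is 6.

6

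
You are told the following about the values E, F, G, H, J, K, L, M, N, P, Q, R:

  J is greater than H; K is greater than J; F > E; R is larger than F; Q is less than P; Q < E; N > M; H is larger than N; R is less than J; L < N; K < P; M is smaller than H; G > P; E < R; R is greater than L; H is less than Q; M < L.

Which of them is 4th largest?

J

Chaining the given pairs: M < L < N < H < Q < E < F < R < J < K < P < G.
The 4th largest is J.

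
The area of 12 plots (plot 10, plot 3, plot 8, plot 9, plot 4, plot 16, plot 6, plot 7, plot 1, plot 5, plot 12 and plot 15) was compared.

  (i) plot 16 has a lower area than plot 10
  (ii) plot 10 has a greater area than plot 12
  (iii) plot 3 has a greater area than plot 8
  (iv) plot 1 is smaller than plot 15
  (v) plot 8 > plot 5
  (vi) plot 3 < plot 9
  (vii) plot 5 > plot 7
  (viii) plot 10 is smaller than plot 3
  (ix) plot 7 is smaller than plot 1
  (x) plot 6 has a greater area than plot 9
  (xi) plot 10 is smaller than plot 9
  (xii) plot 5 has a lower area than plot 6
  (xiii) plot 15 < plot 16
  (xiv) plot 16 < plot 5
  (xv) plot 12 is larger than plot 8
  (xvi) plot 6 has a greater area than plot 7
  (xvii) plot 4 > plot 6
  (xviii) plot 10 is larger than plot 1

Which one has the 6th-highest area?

plot 12

The consecutive relations fix a unique order: plot 7 < plot 1 < plot 15 < plot 16 < plot 5 < plot 8 < plot 12 < plot 10 < plot 3 < plot 9 < plot 6 < plot 4.
Counting 6 from the largest end gives plot 12.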